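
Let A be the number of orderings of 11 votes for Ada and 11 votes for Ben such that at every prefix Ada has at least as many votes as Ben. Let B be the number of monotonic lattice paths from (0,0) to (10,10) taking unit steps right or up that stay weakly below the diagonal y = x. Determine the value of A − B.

41990

Ballot sequences with n votes each where one side never trails are Dyck words, counted by C_n; here n = 11. So A = C_11 = 58786.
Monotone paths in an n×n grid that stay weakly below the diagonal are counted by C_n; here n = 10. So B = C_10 = 16796.
A − B = 58786 − 16796 = 41990.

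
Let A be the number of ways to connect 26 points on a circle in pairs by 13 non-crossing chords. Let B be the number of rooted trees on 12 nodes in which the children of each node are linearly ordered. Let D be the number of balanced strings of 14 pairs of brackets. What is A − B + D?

3358554

Pairing 26 circle points by 13 non-crossing chords gives C_13 matchings. So A = C_13 = 742900.
A rooted plane tree on 12 nodes has 11 edges, and such trees are counted by C_11. So B = C_11 = 58786.
A balanced arrangement of 14 bracket pairs is a Dyck word of semilength 14, so the count is C_14. So D = C_14 = 2674440.
A − B + D = 742900 − 58786 + 2674440 = 3358554.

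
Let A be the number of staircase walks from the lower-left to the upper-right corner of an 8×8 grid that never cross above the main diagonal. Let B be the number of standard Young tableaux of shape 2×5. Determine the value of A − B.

Monotone paths in an n×n grid that stay weakly below the diagonal are counted by C_n; here n = 8. So A = C_8 = 1430.
By the hook-length formula (or a Dyck-path bijection), SYT of shape 2×5 number C_5. So B = C_5 = 42.
A − B = 1430 − 42 = 1388.

1388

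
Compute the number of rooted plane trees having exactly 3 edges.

A rooted plane tree with 3 edges has 4 nodes, and the count is C_3.
C_3 = 5.

5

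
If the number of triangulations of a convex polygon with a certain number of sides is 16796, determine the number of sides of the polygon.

12

Triangulations of a convex m-gon are counted by C_{m−2}. Since C_10 = 16796, the index is 10.
So m − 2 = 10, giving m = 12 sides.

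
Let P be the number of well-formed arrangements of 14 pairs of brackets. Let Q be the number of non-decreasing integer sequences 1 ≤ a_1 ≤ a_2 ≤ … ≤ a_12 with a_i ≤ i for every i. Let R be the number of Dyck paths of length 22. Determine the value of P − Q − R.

2407642

Balanced strings of n pairs of brackets are counted by C_n; here n = 14. So P = C_14 = 2674440.
Such sub-staircase sequences of length n are counted by C_n; here n = 12. So Q = C_12 = 208012.
A Dyck path with 11 up-steps and 11 down-steps has semilength 11, so there are C_11 of them. So R = C_11 = 58786.
P − Q − R = 2674440 − 208012 − 58786 = 2407642.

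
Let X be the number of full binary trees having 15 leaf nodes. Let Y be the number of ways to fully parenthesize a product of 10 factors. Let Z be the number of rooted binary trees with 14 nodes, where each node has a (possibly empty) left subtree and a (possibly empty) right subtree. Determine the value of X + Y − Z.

4862

A full binary tree with L leaves has L−1 internal nodes and is counted by C_{L−1}; L = 15 gives C_14. So X = C_14 = 2674440.
Bracketing 10 factors into binary products is counted by C_{10−1} = C_9. So Y = C_9 = 4862.
Rooted binary trees with 14 nodes (each child slot possibly empty) number C_14. So Z = C_14 = 2674440.
X + Y − Z = 2674440 + 4862 − 2674440 = 4862.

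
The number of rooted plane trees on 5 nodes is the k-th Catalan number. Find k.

4

Rooted ordered (plane) trees on m nodes have m−1 edges and are counted by C_{m−1}; m = 5 gives C_4.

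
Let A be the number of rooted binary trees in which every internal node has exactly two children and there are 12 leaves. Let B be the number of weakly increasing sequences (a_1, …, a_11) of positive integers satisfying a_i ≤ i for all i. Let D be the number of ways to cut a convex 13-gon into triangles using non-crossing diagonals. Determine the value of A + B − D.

A full binary tree with L leaves has L−1 internal nodes and is counted by C_{L−1}; L = 12 gives C_11. So A = C_11 = 58786.
Weakly increasing sequences with a_i ≤ i biject with Dyck paths of semilength 11, so there are C_11. So B = C_11 = 58786.
The number of triangulations of a 13-gon is the Catalan number C_11 (index = sides − 2). So D = C_11 = 58786.
A + B − D = 58786 + 58786 − 58786 = 58786.

58786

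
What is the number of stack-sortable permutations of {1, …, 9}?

By Knuth's characterisation, the stack-sortable permutations of length 9 are the 231-avoiders, numbering C_9.
C_9 = 4862.

4862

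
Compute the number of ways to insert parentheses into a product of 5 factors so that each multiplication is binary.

Parenthesizations of m factors correspond to full binary trees with m leaves, counted by C_{m−1}; m = 5 gives C_4.
C_4 = C(8,4)/5 = 70/5 = 14.

14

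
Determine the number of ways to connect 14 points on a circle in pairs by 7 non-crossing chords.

Pairing 14 circle points by 7 non-crossing chords gives C_7 matchings.
C_7 = C_6 · 2(2·6+1)/(6+2) = 132 · 26/8 = 429.

429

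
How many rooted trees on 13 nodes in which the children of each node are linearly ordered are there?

A rooted plane tree on 13 nodes has 12 edges, and such trees are counted by C_12.
C_12 = C(24,12)/13 = 2704156/13 = 208012.

208012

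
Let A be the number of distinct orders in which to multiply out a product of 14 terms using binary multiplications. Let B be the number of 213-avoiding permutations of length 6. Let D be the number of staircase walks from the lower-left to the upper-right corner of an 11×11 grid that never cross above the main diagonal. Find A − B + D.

801554

Bracketing 14 factors into binary products is counted by C_{14−1} = C_13. So A = C_13 = 742900.
Permutations of [n] avoiding any single length-3 pattern are counted by C_n; here n = 6. So B = C_6 = 132.
Monotone paths in an n×n grid that stay weakly below the diagonal are counted by C_n; here n = 11. So D = C_11 = 58786.
A − B + D = 742900 − 132 + 58786 = 801554.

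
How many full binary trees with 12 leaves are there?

A full binary tree with L leaves has L−1 internal nodes and is counted by C_{L−1}; L = 12 gives C_11.
C_11 = C(22,11)/12 = 705432/12 = 58786.

58786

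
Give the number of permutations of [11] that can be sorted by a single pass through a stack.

Stack-sortable permutations are exactly the 231-avoiding ones, counted by C_n; here n = 11.
C_11 = C(22,11)/12 = 705432/12 = 58786.

58786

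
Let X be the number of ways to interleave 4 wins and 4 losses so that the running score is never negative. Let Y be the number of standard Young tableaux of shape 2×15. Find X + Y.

Ballot sequences with n votes each where one side never trails are Dyck words, counted by C_n; here n = 4. So X = C_4 = 14.
Standard Young tableaux of shape 2×n are counted by C_n; here n = 15. So Y = C_15 = 9694845.
X + Y = 14 + 9694845 = 9694859.

9694859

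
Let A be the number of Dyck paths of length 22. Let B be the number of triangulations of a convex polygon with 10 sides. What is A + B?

Paths of 11 up- and 11 down-steps that never dip below the axis are Dyck paths; their count is C_11. So A = C_11 = 58786.
Triangulations of a convex m-gon are counted by C_{m−2}; with m = 10 this is C_8. So B = C_8 = 1430.
A + B = 58786 + 1430 = 60216.

60216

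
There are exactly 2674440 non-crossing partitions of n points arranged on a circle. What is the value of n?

Non-crossing partitions of [n] are counted by C_n, and C_14 = 2674440.

14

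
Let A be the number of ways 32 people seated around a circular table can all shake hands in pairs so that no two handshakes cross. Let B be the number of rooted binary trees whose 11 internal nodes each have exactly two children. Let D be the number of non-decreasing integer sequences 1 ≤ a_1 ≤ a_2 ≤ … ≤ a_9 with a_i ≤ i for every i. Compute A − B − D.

35294022

Non-crossing handshake pairings of 2n people are counted by C_n; 32 people gives n = 16. So A = C_16 = 35357670.
Full binary trees with n internal nodes are counted by C_n; here n = 11. So B = C_11 = 58786.
Weakly increasing sequences with a_i ≤ i biject with Dyck paths of semilength 9, so there are C_9. So D = C_9 = 4862.
A − B − D = 35357670 − 58786 − 4862 = 35294022.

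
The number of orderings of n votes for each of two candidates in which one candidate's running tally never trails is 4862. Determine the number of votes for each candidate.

Such ballot sequences with n votes each are counted by C_n. Since C_9 = 4862, the index is 9.

9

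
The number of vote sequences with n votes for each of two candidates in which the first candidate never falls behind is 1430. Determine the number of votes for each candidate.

Such ballot sequences with n votes each are counted by C_n; 1430 = C_8.

8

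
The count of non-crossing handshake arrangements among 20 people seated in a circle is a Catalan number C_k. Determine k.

Non-crossing handshake pairings of 2n people are counted by C_n; 20 people gives n = 10.

10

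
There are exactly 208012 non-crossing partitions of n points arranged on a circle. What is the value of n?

Non-crossing partitions of [n] are counted by C_n, and C_12 = 208012.

12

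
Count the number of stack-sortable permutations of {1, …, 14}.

2674440

Stack-sortable permutations are exactly the 231-avoiding ones, counted by C_n; here n = 14.
C_14 = C(28,14)/15 = 40116600/15 = 2674440.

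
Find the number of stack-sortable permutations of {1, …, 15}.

9694845

By Knuth's characterisation, the stack-sortable permutations of length 15 are the 231-avoiders, numbering C_15.
C_15 = C(30,15)/16 = 155117520/16 = 9694845.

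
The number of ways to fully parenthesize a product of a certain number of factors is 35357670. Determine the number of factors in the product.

Parenthesizations of m factors are counted by C_{m−1}; 35357670 = C_16.
So the index is 16, and the number of factors is 16 + 1 = 17.

17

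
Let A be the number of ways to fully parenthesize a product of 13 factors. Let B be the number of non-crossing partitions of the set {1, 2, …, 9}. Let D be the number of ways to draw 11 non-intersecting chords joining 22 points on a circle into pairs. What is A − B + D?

261936

Bracketing 13 factors into binary products is counted by C_{13−1} = C_12. So A = C_12 = 208012.
Non-crossing partitions of an n-element set are counted by C_n; here n = 9. So B = C_9 = 4862.
Non-crossing perfect matchings of 2n points on a circle are counted by C_n; with 22 points, n = 11. So D = C_11 = 58786.
A − B + D = 208012 − 4862 + 58786 = 261936.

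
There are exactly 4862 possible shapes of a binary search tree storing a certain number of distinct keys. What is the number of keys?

9

Binary search tree shapes on n keys are counted by C_n, and C_9 = 4862.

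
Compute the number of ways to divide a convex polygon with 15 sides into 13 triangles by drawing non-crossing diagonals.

742900

A convex 15-gon is triangulated into 13 triangles, and the number of such triangulations is the Catalan number C_{15−2} = C_13.
C_13 = 742900.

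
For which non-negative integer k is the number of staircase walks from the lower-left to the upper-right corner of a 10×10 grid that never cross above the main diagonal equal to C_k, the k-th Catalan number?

10

Sub-diagonal monotone paths from (0,0) to (10,10) biject with Dyck paths of semilength 10, giving C_10.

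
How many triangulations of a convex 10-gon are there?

1430

The number of triangulations of a 10-gon is the Catalan number C_8 (index = sides − 2).
C_8 = C(16,8)/9 = 12870/9 = 1430.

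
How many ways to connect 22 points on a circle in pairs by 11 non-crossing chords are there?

Pairing 22 circle points by 11 non-crossing chords gives C_11 matchings.
C_11 = C(22,11)/12 = 705432/12 = 58786.

58786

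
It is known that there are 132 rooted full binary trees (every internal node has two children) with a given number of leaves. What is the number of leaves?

7

Full binary trees with L leaves are counted by C_{L−1}. The Catalan number equal to 132 is C_6.
So the index is 6, and the number of leaves is 6 + 1 = 7.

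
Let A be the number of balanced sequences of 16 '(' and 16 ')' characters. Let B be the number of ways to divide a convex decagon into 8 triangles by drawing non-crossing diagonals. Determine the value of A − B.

With 16 pairs the number of balanced bracket strings is the Catalan number C_16. So A = C_16 = 35357670.
A convex 10-gon is triangulated into 8 triangles, and the number of such triangulations is the Catalan number C_{10−2} = C_8. So B = C_8 = 1430.
A − B = 35357670 − 1430 = 35356240.

35356240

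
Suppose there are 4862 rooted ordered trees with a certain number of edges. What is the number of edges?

Rooted ordered trees with n edges are counted by C_n. The Catalan number equal to 4862 is C_9.

9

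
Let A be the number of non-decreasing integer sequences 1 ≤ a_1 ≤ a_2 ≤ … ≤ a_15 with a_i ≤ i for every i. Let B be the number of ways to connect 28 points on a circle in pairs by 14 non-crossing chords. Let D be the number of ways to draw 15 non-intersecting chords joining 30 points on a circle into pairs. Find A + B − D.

Such sub-staircase sequences of length n are counted by C_n; here n = 15. So A = C_15 = 9694845.
Non-crossing perfect matchings of 2n points on a circle are counted by C_n; with 28 points, n = 14. So B = C_14 = 2674440.
Non-crossing perfect matchings of 2n points on a circle are counted by C_n; with 30 points, n = 15. So D = C_15 = 9694845.
A + B − D = 9694845 + 2674440 − 9694845 = 2674440.

2674440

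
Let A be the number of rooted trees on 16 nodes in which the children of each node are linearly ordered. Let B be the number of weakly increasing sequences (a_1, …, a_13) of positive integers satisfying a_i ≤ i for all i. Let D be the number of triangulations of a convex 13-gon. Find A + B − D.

Rooted ordered (plane) trees on m nodes have m−1 edges and are counted by C_{m−1}; m = 16 gives C_15. So A = C_15 = 9694845.
Weakly increasing sequences with a_i ≤ i biject with Dyck paths of semilength 13, so there are C_13. So B = C_13 = 742900.
Triangulations of a convex m-gon are counted by C_{m−2}; with m = 13 this is C_11. So D = C_11 = 58786.
A + B − D = 9694845 + 742900 − 58786 = 10378959.

10378959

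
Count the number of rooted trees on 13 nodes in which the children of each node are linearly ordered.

208012

Rooted ordered (plane) trees on m nodes have m−1 edges and are counted by C_{m−1}; m = 13 gives C_12.
C_12 = 208012.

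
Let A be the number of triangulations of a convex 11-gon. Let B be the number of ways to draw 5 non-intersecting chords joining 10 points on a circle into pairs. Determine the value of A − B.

4820

A convex 11-gon is triangulated into 9 triangles, and the number of such triangulations is the Catalan number C_{11−2} = C_9. So A = C_9 = 4862.
Pairing 10 circle points by 5 non-crossing chords gives C_5 matchings. So B = C_5 = 42.
A − B = 4862 − 42 = 4820.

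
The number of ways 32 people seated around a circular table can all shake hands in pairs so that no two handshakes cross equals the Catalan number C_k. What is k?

16

With 32 = 2·16 people, non-crossing handshake pairings are non-crossing perfect matchings on a circle, counted by C_16.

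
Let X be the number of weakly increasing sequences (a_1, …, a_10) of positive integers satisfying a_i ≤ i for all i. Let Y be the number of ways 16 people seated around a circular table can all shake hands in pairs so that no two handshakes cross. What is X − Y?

15366

Weakly increasing sequences with a_i ≤ i biject with Dyck paths of semilength 10, so there are C_10. So X = C_10 = 16796.
Non-crossing handshake pairings of 2n people are counted by C_n; 16 people gives n = 8. So Y = C_8 = 1430.
X − Y = 16796 − 1430 = 15366.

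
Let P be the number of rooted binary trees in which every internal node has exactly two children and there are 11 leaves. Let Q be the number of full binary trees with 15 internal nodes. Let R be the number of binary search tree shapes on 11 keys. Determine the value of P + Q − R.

9652855

Full binary trees with 11 leaves have 11−1 = 10 internal nodes, so there are C_10 of them. So P = C_10 = 16796.
Full binary trees with n internal nodes are counted by C_n; here n = 15. So Q = C_15 = 9694845.
Rooted binary trees with 11 nodes (each child slot possibly empty) number C_11. So R = C_11 = 58786.
P + Q − R = 16796 + 9694845 − 58786 = 9652855.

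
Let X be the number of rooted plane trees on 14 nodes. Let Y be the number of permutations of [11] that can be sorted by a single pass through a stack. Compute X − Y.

684114

Rooted ordered (plane) trees on m nodes have m−1 edges and are counted by C_{m−1}; m = 14 gives C_13. So X = C_13 = 742900.
Stack-sortable permutations are exactly the 231-avoiding ones, counted by C_n; here n = 11. So Y = C_11 = 58786.
X − Y = 742900 − 58786 = 684114.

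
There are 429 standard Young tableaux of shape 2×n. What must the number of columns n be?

7

Standard Young tableaux of shape 2×n are counted by C_n; 429 = C_7.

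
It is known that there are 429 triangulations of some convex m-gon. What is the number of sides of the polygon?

Triangulations of a convex m-gon are counted by C_{m−2}; 429 = C_7.
So m − 2 = 7, giving m = 9 sides.

9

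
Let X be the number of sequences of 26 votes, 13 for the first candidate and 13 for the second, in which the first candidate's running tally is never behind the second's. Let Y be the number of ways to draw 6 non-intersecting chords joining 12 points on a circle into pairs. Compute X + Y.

Ballot sequences with n votes each where one side never trails are Dyck words, counted by C_n; here n = 13. So X = C_13 = 742900.
Non-crossing perfect matchings of 2n points on a circle are counted by C_n; with 12 points, n = 6. So Y = C_6 = 132.
X + Y = 742900 + 132 = 743032.

743032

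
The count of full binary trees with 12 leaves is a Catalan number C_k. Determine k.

11

Full binary trees with 12 leaves have 12−1 = 11 internal nodes, so there are C_11 of them.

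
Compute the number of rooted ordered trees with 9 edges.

A rooted plane tree with 9 edges has 10 nodes, and the count is C_9.
C_9 = 4862.

4862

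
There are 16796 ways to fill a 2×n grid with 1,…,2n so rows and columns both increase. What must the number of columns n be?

Standard Young tableaux of shape 2×n are counted by C_n; 16796 = C_10.

10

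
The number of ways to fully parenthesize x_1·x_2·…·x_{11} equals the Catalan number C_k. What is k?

Ways to associate a product of 11 factors correspond to binary trees on 11 leaves, so the count is C_10.

10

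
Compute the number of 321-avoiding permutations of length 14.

2674440

Permutations of [n] avoiding any single length-3 pattern are counted by C_n; here n = 14.
C_14 = C(28,14)/15 = 40116600/15 = 2674440.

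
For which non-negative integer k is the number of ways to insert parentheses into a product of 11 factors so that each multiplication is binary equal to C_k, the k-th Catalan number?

10

Ways to associate a product of 11 factors correspond to binary trees on 11 leaves, so the count is C_10.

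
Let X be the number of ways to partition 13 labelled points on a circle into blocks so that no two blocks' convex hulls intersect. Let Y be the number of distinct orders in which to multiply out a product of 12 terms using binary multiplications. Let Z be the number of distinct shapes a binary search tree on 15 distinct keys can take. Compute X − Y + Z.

10378959

The non-crossing partitions of [13] form a lattice of size C_13. So X = C_13 = 742900.
Bracketing 12 factors into binary products is counted by C_{12−1} = C_11. So Y = C_11 = 58786.
Binary trees (left/right distinguished) on n nodes are counted by C_n; here n = 15. So Z = C_15 = 9694845.
X − Y + Z = 742900 − 58786 + 9694845 = 10378959.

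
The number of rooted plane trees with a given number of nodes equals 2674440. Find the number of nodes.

15

Rooted ordered trees on m nodes are counted by C_{m−1}. The Catalan number equal to 2674440 is C_14.
So the index is 14, and the number of nodes is 14 + 1 = 15.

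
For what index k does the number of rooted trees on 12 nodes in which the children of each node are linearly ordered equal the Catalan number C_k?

11

Rooted ordered (plane) trees on m nodes have m−1 edges and are counted by C_{m−1}; m = 12 gives C_11.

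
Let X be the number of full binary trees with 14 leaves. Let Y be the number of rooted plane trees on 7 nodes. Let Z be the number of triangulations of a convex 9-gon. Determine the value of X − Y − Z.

Full binary trees with 14 leaves have 14−1 = 13 internal nodes, so there are C_13 of them. So X = C_13 = 742900.
Rooted ordered (plane) trees on m nodes have m−1 edges and are counted by C_{m−1}; m = 7 gives C_6. So Y = C_6 = 132.
A convex 9-gon is triangulated into 7 triangles, and the number of such triangulations is the Catalan number C_{9−2} = C_7. So Z = C_7 = 429.
X − Y − Z = 742900 − 132 − 429 = 742339.

742339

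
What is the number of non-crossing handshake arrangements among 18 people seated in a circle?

4862

Non-crossing handshake pairings of 2n people are counted by C_n; 18 people gives n = 9.
C_9 = C_8 · 2(2·8+1)/(8+2) = 1430 · 34/10 = 4862.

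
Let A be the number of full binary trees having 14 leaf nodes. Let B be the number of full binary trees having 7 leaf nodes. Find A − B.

Full binary trees with 14 leaves have 14−1 = 13 internal nodes, so there are C_13 of them. So A = C_13 = 742900.
Full binary trees with 7 leaves have 7−1 = 6 internal nodes, so there are C_6 of them. So B = C_6 = 132.
A − B = 742900 − 132 = 742768.

742768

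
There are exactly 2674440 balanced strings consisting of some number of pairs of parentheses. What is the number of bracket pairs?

Balanced strings of n bracket-pairs are counted by C_n, and C_14 = 2674440.

14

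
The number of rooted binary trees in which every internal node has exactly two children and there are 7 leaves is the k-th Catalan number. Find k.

Full binary trees with 7 leaves have 7−1 = 6 internal nodes, so there are C_6 of them.

6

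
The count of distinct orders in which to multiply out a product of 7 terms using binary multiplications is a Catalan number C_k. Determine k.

Ways to associate a product of 7 factors correspond to binary trees on 7 leaves, so the count is C_6.

6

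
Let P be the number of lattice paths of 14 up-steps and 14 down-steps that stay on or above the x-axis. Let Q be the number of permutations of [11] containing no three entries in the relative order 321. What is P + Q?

Paths of 14 up- and 14 down-steps that never dip below the axis are Dyck paths; their count is C_14. So P = C_14 = 2674440.
For any fixed pattern of length 3, the pattern-avoiding permutations of [11] number C_11. So Q = C_11 = 58786.
P + Q = 2674440 + 58786 = 2733226.

2733226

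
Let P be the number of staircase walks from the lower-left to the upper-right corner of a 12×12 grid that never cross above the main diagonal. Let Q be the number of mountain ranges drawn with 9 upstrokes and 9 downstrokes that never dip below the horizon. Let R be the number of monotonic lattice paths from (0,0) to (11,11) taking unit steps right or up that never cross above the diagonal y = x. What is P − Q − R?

144364

Sub-diagonal monotone paths from (0,0) to (12,12) biject with Dyck paths of semilength 12, giving C_12. So P = C_12 = 208012.
Paths of 9 up- and 9 down-steps that never dip below the axis are Dyck paths; their count is C_9. So Q = C_9 = 4862.
Monotone paths in an n×n grid that stay weakly below the diagonal are counted by C_n; here n = 11. So R = C_11 = 58786.
P − Q − R = 208012 − 4862 − 58786 = 144364.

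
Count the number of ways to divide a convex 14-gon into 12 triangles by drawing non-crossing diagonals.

208012

A convex 14-gon is triangulated into 12 triangles, and the number of such triangulations is the Catalan number C_{14−2} = C_12.
C_12 = 208012.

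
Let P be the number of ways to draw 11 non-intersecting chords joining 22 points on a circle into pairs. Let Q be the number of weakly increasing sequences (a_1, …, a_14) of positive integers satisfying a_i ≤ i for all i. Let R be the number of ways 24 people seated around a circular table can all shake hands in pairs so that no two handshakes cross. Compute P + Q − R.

2525214

Pairing 22 circle points by 11 non-crossing chords gives C_11 matchings. So P = C_11 = 58786.
Such sub-staircase sequences of length n are counted by C_n; here n = 14. So Q = C_14 = 2674440.
Non-crossing handshake pairings of 2n people are counted by C_n; 24 people gives n = 12. So R = C_12 = 208012.
P + Q − R = 58786 + 2674440 − 208012 = 2525214.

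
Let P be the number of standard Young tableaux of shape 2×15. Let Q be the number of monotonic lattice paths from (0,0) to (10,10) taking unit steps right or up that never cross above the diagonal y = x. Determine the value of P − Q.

9678049

Standard Young tableaux of shape 2×n are counted by C_n; here n = 15. So P = C_15 = 9694845.
Sub-diagonal monotone paths from (0,0) to (10,10) biject with Dyck paths of semilength 10, giving C_10. So Q = C_10 = 16796.
P − Q = 9694845 − 16796 = 9678049.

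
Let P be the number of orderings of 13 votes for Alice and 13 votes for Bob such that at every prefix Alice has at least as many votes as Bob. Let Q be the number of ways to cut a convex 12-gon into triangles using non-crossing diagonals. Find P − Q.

Reading a vote for the leader as '(' and for the other as ')' turns such a sequence into a balanced string of 13 pairs, so the count is C_13. So P = C_13 = 742900.
A convex 12-gon is triangulated into 10 triangles, and the number of such triangulations is the Catalan number C_{12−2} = C_10. So Q = C_10 = 16796.
P − Q = 742900 − 16796 = 726104.

726104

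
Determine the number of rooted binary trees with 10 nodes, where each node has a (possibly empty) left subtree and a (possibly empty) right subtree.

Rooted binary trees with 10 nodes (each child slot possibly empty) number C_10.
C_10 = C(20,10)/11 = 184756/11 = 16796.

16796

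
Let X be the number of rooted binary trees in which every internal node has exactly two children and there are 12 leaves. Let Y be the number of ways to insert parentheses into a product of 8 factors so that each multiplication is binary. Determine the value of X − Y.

58357

A full binary tree with L leaves has L−1 internal nodes and is counted by C_{L−1}; L = 12 gives C_11. So X = C_11 = 58786.
Parenthesizations of m factors correspond to full binary trees with m leaves, counted by C_{m−1}; m = 8 gives C_7. So Y = C_7 = 429.
X − Y = 58786 − 429 = 58357.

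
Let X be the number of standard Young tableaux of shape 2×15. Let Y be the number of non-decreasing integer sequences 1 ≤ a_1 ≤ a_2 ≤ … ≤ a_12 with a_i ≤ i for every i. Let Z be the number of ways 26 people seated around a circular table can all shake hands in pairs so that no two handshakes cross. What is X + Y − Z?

By the hook-length formula (or a Dyck-path bijection), SYT of shape 2×15 number C_15. So X = C_15 = 9694845.
Weakly increasing sequences with a_i ≤ i biject with Dyck paths of semilength 12, so there are C_12. So Y = C_12 = 208012.
With 26 = 2·13 people, non-crossing handshake pairings are non-crossing perfect matchings on a circle, counted by C_13. So Z = C_13 = 742900.
X + Y − Z = 9694845 + 208012 − 742900 = 9159957.

9159957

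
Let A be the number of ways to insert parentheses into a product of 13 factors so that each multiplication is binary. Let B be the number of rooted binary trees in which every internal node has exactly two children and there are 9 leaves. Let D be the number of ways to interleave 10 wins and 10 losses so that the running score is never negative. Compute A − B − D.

189786

Bracketing 13 factors into binary products is counted by C_{13−1} = C_12. So A = C_12 = 208012.
A full binary tree with L leaves has L−1 internal nodes and is counted by C_{L−1}; L = 9 gives C_8. So B = C_8 = 1430.
Ballot sequences with n votes each where one side never trails are Dyck words, counted by C_n; here n = 10. So D = C_10 = 16796.
A − B − D = 208012 − 1430 − 16796 = 189786.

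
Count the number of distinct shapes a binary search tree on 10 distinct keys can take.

Binary trees (left/right distinguished) on n nodes are counted by C_n; here n = 10.
C_10 = C_9 · 2(2·9+1)/(9+2) = 4862 · 38/11 = 16796.

16796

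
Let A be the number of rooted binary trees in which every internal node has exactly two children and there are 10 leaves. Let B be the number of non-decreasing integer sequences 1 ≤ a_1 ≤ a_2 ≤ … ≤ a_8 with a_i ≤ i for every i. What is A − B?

3432

Full binary trees with 10 leaves have 10−1 = 9 internal nodes, so there are C_9 of them. So A = C_9 = 4862.
Weakly increasing sequences with a_i ≤ i biject with Dyck paths of semilength 8, so there are C_8. So B = C_8 = 1430.
A − B = 4862 − 1430 = 3432.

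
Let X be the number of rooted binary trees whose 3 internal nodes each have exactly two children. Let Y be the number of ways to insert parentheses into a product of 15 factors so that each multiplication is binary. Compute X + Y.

The number of full binary trees on 3 internal nodes is the Catalan number C_3. So X = C_3 = 5.
Bracketing 15 factors into binary products is counted by C_{15−1} = C_14. So Y = C_14 = 2674440.
X + Y = 5 + 2674440 = 2674445.

2674445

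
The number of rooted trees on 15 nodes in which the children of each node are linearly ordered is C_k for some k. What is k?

14

A rooted plane tree on 15 nodes has 14 edges, and such trees are counted by C_14.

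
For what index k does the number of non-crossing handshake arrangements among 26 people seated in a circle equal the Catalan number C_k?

Non-crossing handshake pairings of 2n people are counted by C_n; 26 people gives n = 13.

13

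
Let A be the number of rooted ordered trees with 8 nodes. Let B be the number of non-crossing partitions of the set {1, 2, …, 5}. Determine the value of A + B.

Rooted ordered (plane) trees on m nodes have m−1 edges and are counted by C_{m−1}; m = 8 gives C_7. So A = C_7 = 429.
Non-crossing partitions of an n-element set are counted by C_n; here n = 5. So B = C_5 = 42.
A + B = 429 + 42 = 471.

471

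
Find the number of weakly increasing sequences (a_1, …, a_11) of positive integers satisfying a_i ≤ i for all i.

Weakly increasing sequences with a_i ≤ i biject with Dyck paths of semilength 11, so there are C_11.
C_11 = C(22,11)/12 = 705432/12 = 58786.

58786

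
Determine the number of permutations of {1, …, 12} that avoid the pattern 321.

For any fixed pattern of length 3, the pattern-avoiding permutations of [12] number C_12.
C_12 = C(24,12)/13 = 2704156/13 = 208012.

208012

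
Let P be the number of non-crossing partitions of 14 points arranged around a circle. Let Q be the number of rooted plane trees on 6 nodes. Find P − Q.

2674398

Non-crossing partitions of an n-element set are counted by C_n; here n = 14. So P = C_14 = 2674440.
Rooted ordered (plane) trees on m nodes have m−1 edges and are counted by C_{m−1}; m = 6 gives C_5. So Q = C_5 = 42.
P − Q = 2674440 − 42 = 2674398.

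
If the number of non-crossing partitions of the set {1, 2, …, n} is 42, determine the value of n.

5

Non-crossing partitions of [n] are counted by C_n. Since C_5 = 42, the index is 5.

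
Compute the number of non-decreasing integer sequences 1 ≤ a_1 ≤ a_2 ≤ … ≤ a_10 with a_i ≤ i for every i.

16796

Such sub-staircase sequences of length n are counted by C_n; here n = 10.
C_10 = C(20,10)/11 = 184756/11 = 16796.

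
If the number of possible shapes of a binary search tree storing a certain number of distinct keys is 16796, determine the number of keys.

10

Binary search tree shapes on n keys are counted by C_n. The Catalan number equal to 16796 is C_10.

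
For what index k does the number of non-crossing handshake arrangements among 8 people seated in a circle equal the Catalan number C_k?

Non-crossing handshake pairings of 2n people are counted by C_n; 8 people gives n = 4.

4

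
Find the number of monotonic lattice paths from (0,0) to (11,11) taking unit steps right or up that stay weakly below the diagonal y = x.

Monotone paths in an n×n grid that stay weakly below the diagonal are counted by C_n; here n = 11.
C_11 = 58786.

58786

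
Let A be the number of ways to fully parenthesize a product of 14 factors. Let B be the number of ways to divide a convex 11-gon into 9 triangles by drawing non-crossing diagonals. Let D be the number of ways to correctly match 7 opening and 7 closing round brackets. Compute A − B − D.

737609

Parenthesizations of m factors correspond to full binary trees with m leaves, counted by C_{m−1}; m = 14 gives C_13. So A = C_13 = 742900.
A convex 11-gon is triangulated into 9 triangles, and the number of such triangulations is the Catalan number C_{11−2} = C_9. So B = C_9 = 4862.
With 7 pairs the number of balanced bracket strings is the Catalan number C_7. So D = C_7 = 429.
A − B − D = 742900 − 4862 − 429 = 737609.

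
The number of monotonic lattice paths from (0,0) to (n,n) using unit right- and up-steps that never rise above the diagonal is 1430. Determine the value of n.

8

Such diagonal-avoiding paths in an n×n grid are counted by C_n, and C_8 = 1430.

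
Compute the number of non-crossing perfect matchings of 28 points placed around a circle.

2674440

Pairing 28 circle points by 14 non-crossing chords gives C_14 matchings.
C_14 = C(28,14)/15 = 40116600/15 = 2674440.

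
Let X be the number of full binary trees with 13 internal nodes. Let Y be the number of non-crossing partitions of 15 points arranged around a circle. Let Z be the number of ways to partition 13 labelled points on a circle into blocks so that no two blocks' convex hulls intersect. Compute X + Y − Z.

Full binary trees with n internal nodes are counted by C_n; here n = 13. So X = C_13 = 742900.
Non-crossing partitions of an n-element set are counted by C_n; here n = 15. So Y = C_15 = 9694845.
The non-crossing partitions of [13] form a lattice of size C_13. So Z = C_13 = 742900.
X + Y − Z = 742900 + 9694845 − 742900 = 9694845.

9694845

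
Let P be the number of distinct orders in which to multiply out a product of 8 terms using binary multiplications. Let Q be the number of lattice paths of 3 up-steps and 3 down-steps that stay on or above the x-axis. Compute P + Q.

434

Bracketing 8 factors into binary products is counted by C_{8−1} = C_7. So P = C_7 = 429.
Paths of 3 up- and 3 down-steps that never dip below the axis are Dyck paths; their count is C_3. So Q = C_3 = 5.
P + Q = 429 + 5 = 434.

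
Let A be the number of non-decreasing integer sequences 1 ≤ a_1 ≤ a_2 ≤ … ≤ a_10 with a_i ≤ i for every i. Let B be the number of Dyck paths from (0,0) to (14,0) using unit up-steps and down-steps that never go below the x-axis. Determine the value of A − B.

Weakly increasing sequences with a_i ≤ i biject with Dyck paths of semilength 10, so there are C_10. So A = C_10 = 16796.
A Dyck path with 7 up-steps and 7 down-steps has semilength 7, so there are C_7 of them. So B = C_7 = 429.
A − B = 16796 − 429 = 16367.

16367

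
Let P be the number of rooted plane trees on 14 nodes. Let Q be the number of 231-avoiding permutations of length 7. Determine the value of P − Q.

A rooted plane tree on 14 nodes has 13 edges, and such trees are counted by C_13. So P = C_13 = 742900.
For any fixed pattern of length 3, the pattern-avoiding permutations of [7] number C_7. So Q = C_7 = 429.
P − Q = 742900 − 429 = 742471.

742471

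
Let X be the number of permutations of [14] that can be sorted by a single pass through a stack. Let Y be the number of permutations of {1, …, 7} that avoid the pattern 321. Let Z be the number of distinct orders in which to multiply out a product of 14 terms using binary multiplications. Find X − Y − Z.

Stack-sortable permutations are exactly the 231-avoiding ones, counted by C_n; here n = 14. So X = C_14 = 2674440.
Permutations of [n] avoiding any single length-3 pattern are counted by C_n; here n = 7. So Y = C_7 = 429.
Ways to associate a product of 14 factors correspond to binary trees on 14 leaves, so the count is C_13. So Z = C_13 = 742900.
X − Y − Z = 2674440 − 429 − 742900 = 1931111.

1931111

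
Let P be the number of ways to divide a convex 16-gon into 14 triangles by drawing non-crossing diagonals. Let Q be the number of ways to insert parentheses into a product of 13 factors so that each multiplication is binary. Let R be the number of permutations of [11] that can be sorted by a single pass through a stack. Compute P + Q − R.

Triangulations of a convex m-gon are counted by C_{m−2}; with m = 16 this is C_14. So P = C_14 = 2674440.
Ways to associate a product of 13 factors correspond to binary trees on 13 leaves, so the count is C_12. So Q = C_12 = 208012.
By Knuth's characterisation, the stack-sortable permutations of length 11 are the 231-avoiders, numbering C_11. So R = C_11 = 58786.
P + Q − R = 2674440 + 208012 − 58786 = 2823666.

2823666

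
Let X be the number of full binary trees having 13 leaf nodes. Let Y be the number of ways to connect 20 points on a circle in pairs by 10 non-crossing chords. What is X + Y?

Full binary trees with 13 leaves have 13−1 = 12 internal nodes, so there are C_12 of them. So X = C_12 = 208012.
Pairing 20 circle points by 10 non-crossing chords gives C_10 matchings. So Y = C_10 = 16796.
X + Y = 208012 + 16796 = 224808.

224808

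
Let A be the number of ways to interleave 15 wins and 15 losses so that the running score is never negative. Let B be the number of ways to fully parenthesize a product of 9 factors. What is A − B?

Reading a vote for the leader as '(' and for the other as ')' turns such a sequence into a balanced string of 15 pairs, so the count is C_15. So A = C_15 = 9694845.
Parenthesizations of m factors correspond to full binary trees with m leaves, counted by C_{m−1}; m = 9 gives C_8. So B = C_8 = 1430.
A − B = 9694845 − 1430 = 9693415.

9693415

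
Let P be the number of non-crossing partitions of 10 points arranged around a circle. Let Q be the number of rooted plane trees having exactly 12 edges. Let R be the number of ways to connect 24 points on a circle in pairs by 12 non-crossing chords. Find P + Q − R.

16796

Non-crossing partitions of an n-element set are counted by C_n; here n = 10. So P = C_10 = 16796.
A rooted plane tree with 12 edges has 13 nodes, and the count is C_12. So Q = C_12 = 208012.
Non-crossing perfect matchings of 2n points on a circle are counted by C_n; with 24 points, n = 12. So R = C_12 = 208012.
P + Q − R = 16796 + 208012 − 208012 = 16796.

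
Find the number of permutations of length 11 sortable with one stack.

58786

Stack-sortable permutations are exactly the 231-avoiding ones, counted by C_n; here n = 11.
C_11 = C_10 · 2(2·10+1)/(10+2) = 16796 · 42/12 = 58786.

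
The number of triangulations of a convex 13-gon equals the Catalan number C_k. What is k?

11

The number of triangulations of a 13-gon is the Catalan number C_11 (index = sides − 2).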